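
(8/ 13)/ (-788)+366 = 937324/ 2561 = 366.00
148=148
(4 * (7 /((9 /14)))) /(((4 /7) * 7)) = 98 /9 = 10.89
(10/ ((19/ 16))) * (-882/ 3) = -47040/ 19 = -2475.79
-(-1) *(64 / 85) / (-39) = -64 / 3315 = -0.02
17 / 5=3.40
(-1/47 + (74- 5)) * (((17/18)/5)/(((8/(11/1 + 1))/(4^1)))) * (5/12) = 27557/846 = 32.57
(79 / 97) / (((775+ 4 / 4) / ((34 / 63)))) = 1343 / 2371068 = 0.00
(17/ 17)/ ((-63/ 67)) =-67/ 63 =-1.06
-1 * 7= -7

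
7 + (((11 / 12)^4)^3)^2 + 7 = 1122805593523279428962893345 / 79496847203390844133441536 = 14.12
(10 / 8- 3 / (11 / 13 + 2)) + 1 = 177 / 148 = 1.20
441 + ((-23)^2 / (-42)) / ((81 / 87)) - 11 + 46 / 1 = 524443 / 1134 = 462.47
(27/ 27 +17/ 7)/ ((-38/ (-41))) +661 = 88405/ 133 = 664.70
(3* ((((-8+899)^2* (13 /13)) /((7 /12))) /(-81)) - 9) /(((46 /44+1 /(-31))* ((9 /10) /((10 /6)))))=-1337095100 /14511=-92143.55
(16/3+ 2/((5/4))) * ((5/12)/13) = 2/9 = 0.22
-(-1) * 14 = 14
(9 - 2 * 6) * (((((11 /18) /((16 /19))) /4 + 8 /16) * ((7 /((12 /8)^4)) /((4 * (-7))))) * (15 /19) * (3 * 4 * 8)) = 3925 /513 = 7.65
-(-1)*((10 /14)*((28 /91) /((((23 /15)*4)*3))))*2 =50 /2093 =0.02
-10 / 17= -0.59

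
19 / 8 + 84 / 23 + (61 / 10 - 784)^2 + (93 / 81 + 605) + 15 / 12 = 75233135947 / 124200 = 605741.84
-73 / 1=-73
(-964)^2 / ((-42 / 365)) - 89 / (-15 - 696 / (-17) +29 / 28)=-2177789802964 / 269661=-8076028.06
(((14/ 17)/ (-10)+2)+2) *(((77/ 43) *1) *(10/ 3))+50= 53644/ 731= 73.38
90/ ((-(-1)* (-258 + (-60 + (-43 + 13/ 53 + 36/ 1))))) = -2385/ 8606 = -0.28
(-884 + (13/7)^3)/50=-60203/3430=-17.55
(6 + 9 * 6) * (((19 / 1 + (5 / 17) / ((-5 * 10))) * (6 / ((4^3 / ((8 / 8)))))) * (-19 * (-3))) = 6089.99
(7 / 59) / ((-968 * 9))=-7 / 514008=-0.00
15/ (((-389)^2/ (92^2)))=126960/ 151321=0.84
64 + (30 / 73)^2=341956 / 5329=64.17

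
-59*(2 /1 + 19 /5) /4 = -1711 /20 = -85.55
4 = 4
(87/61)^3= 658503/226981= 2.90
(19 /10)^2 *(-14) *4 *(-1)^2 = -5054 /25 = -202.16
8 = 8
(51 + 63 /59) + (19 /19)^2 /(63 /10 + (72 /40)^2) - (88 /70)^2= 1744175302 /34475175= 50.59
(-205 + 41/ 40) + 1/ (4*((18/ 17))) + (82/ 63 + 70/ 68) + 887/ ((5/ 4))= 2177095/ 4284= 508.19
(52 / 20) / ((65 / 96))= 96 / 25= 3.84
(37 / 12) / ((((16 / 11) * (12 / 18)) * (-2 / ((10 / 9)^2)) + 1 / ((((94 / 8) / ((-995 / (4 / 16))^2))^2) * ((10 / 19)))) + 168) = 22476575 / 25172121064304418144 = 0.00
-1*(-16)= 16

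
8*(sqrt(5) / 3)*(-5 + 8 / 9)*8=-2368*sqrt(5) / 27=-196.11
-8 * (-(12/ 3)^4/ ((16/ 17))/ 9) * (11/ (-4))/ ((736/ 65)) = -12155/ 207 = -58.72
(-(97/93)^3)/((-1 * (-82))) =-912673/65957274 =-0.01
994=994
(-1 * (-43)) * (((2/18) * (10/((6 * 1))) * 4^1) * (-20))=-17200/27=-637.04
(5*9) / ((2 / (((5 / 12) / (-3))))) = -25 / 8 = -3.12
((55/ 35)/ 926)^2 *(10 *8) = 2420/ 10504081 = 0.00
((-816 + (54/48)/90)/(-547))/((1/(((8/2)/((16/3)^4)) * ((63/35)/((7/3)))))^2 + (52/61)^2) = 0.00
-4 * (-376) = 1504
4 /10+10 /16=41 /40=1.02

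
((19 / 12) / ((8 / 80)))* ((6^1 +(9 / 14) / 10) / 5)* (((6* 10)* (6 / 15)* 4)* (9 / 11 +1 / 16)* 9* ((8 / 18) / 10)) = 500061 / 770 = 649.43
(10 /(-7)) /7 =-10 /49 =-0.20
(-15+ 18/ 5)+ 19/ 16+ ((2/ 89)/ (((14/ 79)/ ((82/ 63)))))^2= -1255218270097/ 123238720080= -10.19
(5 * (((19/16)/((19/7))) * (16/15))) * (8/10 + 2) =98/15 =6.53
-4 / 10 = -2 / 5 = -0.40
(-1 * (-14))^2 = 196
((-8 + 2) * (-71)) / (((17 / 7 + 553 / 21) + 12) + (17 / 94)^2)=79046856 / 7569685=10.44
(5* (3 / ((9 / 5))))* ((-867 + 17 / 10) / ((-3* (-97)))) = -43265 / 1746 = -24.78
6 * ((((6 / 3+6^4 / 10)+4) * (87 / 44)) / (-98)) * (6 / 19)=-265437 / 51205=-5.18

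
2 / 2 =1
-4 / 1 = -4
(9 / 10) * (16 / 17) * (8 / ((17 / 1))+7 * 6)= 51984 / 1445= 35.98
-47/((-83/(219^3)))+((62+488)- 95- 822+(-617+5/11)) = 5429390326/913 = 5946758.30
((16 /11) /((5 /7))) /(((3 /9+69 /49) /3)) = 3087 /880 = 3.51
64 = 64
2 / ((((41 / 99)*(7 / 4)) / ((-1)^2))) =792 / 287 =2.76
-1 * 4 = -4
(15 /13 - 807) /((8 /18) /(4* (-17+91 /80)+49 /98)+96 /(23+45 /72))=-69243741 /348556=-198.66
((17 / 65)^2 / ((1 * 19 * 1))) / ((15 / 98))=28322 / 1204125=0.02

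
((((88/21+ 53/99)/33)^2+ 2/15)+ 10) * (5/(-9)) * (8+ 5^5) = -83186936491217/4706920449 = -17673.33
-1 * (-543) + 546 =1089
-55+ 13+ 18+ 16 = -8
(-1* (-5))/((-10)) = -1/2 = -0.50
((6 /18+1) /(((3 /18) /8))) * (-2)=-128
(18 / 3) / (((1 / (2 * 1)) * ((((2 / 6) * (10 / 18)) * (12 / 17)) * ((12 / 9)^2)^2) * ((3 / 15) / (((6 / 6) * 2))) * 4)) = 37179 / 512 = 72.62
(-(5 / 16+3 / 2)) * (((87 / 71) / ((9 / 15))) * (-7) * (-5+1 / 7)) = -71485 / 568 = -125.85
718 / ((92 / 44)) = 7898 / 23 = 343.39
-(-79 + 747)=-668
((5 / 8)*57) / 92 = 0.39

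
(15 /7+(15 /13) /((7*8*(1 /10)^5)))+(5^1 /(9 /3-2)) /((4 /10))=377665 /182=2075.08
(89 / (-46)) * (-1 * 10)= 445 / 23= 19.35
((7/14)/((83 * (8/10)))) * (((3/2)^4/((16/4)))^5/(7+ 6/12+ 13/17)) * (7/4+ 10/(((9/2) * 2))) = 3391866381195/400686088978432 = 0.01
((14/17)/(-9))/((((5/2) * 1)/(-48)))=448/255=1.76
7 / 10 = 0.70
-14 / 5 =-2.80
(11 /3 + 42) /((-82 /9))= -411 /82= -5.01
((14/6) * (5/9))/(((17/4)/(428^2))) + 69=55942.12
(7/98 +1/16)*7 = 15/16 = 0.94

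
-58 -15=-73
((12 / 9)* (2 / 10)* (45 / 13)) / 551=12 / 7163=0.00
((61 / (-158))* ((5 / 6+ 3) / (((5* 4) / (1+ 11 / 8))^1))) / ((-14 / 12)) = 26657 / 176960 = 0.15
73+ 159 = 232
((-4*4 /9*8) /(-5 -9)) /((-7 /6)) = -128 /147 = -0.87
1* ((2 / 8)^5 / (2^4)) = 1 / 16384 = 0.00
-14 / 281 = -0.05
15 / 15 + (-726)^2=527077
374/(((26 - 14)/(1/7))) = 187/42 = 4.45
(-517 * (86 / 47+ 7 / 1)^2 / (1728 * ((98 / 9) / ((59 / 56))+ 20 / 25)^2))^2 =244629219970253675390625 / 6912074943073141547597824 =0.04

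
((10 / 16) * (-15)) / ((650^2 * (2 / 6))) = -9 / 135200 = -0.00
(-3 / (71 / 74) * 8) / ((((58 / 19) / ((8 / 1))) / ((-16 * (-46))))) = -99342336 / 2059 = -48247.86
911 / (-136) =-911 / 136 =-6.70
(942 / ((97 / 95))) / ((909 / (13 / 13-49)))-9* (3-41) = 2873294 / 9797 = 293.28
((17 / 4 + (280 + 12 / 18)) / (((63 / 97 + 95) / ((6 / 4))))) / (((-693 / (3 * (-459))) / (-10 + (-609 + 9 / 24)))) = -35874154953 / 6531712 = -5492.31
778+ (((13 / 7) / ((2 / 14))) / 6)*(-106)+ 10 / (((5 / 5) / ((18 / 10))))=1699 / 3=566.33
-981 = -981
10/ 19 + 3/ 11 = 167/ 209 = 0.80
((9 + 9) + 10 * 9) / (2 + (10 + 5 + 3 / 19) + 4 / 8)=6.12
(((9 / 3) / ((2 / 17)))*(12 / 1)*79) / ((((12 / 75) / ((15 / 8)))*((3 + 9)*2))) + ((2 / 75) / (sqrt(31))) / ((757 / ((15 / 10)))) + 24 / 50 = sqrt(31) / 586675 + 37773411 / 3200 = 11804.19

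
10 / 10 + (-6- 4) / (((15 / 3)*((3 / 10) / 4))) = -77 / 3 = -25.67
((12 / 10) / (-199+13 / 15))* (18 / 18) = -9 / 1486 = -0.01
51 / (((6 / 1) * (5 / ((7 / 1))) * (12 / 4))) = 119 / 30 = 3.97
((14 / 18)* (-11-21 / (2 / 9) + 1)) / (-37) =1463 / 666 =2.20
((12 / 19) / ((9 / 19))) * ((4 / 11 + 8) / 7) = 368 / 231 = 1.59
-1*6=-6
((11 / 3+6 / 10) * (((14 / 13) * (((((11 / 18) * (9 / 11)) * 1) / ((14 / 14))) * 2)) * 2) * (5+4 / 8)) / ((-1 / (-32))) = 315392 / 195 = 1617.39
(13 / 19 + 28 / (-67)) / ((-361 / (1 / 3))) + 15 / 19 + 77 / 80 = 64400941 / 36764240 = 1.75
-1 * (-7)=7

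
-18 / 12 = -3 / 2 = -1.50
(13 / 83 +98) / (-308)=-8147 / 25564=-0.32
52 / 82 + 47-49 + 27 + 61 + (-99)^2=405393 / 41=9887.63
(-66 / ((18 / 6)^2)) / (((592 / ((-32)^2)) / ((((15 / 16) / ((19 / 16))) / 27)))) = -7040 / 18981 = -0.37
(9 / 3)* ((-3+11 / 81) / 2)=-116 / 27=-4.30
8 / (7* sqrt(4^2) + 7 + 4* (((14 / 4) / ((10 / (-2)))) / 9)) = 360 / 1561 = 0.23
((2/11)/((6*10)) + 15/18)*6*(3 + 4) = 1932/55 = 35.13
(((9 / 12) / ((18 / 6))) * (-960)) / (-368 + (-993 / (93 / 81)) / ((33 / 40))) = 10230 / 60371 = 0.17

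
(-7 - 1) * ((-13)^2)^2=-228488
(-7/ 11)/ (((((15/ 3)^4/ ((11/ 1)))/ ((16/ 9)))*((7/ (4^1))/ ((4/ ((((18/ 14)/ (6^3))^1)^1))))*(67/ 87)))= -415744/ 41875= -9.93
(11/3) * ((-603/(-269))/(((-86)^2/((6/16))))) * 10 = 33165/7958096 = 0.00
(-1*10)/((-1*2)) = 5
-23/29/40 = -23/1160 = -0.02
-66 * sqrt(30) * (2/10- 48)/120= 144.00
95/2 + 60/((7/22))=236.07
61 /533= 0.11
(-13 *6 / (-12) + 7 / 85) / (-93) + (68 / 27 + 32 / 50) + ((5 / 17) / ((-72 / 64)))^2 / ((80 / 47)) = 3.13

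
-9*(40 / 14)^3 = -72000 / 343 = -209.91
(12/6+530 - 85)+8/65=29063/65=447.12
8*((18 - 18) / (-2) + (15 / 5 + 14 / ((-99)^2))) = 235336 / 9801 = 24.01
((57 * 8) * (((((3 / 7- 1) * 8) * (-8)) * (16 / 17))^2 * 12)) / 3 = 30601641984 / 14161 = 2160980.30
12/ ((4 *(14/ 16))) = 24/ 7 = 3.43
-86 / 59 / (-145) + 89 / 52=765867 / 444860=1.72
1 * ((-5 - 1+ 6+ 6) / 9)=2 / 3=0.67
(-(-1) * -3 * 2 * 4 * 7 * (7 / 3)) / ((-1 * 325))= 392 / 325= 1.21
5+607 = 612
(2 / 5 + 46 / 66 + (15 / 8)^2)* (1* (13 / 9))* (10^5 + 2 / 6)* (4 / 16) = 166566.47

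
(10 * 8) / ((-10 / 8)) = -64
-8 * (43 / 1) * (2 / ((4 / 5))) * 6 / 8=-645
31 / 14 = 2.21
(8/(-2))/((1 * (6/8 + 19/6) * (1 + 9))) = -24/235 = -0.10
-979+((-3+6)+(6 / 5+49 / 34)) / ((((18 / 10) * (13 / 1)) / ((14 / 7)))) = -1946272 / 1989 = -978.52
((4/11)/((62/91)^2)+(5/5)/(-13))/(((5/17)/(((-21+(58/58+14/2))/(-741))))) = 1650394/39165555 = 0.04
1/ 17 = 0.06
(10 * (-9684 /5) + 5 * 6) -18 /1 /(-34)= -328737 /17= -19337.47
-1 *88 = -88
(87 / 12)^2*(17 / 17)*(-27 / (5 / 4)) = -1135.35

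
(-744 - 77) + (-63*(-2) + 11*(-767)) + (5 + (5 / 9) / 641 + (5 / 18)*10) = -9124.22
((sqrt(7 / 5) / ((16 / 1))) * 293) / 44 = 293 * sqrt(35) / 3520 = 0.49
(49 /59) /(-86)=-49 /5074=-0.01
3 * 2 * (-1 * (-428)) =2568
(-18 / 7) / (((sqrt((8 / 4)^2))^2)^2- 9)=-18 / 49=-0.37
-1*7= -7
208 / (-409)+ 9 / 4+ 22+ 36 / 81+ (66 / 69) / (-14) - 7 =40578281 / 2370564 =17.12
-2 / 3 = -0.67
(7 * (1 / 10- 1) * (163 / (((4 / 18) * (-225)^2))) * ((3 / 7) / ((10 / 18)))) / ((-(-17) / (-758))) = 1667979 / 531250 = 3.14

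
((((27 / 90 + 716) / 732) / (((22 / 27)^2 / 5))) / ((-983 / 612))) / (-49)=266313177 / 2844165016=0.09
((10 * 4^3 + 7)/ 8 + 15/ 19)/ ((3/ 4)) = 108.89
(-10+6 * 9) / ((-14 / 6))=-18.86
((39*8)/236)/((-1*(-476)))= 0.00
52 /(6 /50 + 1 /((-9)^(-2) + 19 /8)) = 2011100 /20841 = 96.50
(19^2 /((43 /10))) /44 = 1805 /946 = 1.91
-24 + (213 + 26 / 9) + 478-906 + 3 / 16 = -33973 / 144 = -235.92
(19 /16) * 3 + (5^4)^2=6250057 /16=390628.56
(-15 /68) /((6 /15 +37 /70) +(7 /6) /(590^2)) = -54825750 /230791133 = -0.24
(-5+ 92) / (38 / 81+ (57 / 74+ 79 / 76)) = 19816164 / 519065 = 38.18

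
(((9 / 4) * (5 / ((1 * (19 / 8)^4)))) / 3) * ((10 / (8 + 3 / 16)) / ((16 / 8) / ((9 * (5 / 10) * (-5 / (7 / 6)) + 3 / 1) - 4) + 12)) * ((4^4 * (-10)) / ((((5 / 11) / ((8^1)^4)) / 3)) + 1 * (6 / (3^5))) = -837087.75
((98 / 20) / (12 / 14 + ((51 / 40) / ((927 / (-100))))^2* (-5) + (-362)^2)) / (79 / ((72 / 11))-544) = -4715997552 / 67089120308585195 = -0.00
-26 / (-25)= 26 / 25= 1.04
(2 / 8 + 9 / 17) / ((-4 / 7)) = -371 / 272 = -1.36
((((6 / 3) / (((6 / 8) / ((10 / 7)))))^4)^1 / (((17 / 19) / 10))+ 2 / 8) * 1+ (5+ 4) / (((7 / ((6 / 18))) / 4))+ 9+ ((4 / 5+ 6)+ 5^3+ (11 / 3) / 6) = 165128488787 / 66123540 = 2497.27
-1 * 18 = -18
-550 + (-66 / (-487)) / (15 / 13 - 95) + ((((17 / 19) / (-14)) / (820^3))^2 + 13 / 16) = -350935230627186154260385014677 / 639006364557616292608000000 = -549.19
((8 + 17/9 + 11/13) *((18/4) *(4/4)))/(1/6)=3768/13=289.85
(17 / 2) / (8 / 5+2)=85 / 36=2.36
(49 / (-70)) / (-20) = 7 / 200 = 0.04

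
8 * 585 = 4680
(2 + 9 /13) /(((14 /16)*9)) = 40 /117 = 0.34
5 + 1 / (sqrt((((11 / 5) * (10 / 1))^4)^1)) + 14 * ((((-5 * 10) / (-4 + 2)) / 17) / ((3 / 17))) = 176663 / 1452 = 121.67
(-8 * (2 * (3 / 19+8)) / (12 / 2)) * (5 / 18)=-6.04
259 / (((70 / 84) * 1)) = 1554 / 5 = 310.80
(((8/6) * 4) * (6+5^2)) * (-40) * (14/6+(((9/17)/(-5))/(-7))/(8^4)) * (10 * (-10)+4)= 528855877/357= 1481389.01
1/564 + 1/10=287/2820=0.10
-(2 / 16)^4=-1 / 4096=-0.00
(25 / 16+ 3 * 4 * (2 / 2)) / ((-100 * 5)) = -217 / 8000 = -0.03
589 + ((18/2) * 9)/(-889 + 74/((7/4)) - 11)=3535789/6004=588.91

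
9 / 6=3 / 2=1.50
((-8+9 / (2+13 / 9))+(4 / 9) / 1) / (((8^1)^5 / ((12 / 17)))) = -1379 / 12951552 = -0.00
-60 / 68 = -15 / 17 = -0.88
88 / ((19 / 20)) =1760 / 19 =92.63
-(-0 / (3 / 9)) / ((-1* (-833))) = 0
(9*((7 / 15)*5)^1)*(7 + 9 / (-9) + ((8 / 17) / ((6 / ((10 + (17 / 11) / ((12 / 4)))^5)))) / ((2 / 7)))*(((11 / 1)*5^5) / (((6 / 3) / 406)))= 312819159195271487500 / 60481971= 5172105902356.78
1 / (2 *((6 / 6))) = 1 / 2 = 0.50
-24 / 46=-12 / 23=-0.52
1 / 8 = 0.12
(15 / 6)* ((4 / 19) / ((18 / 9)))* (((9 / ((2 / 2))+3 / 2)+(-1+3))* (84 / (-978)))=-875 / 3097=-0.28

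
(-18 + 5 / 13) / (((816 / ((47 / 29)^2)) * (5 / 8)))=-505861 / 5575830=-0.09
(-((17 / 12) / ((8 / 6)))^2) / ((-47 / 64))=289 / 188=1.54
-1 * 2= -2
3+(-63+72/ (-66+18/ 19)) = -6294/ 103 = -61.11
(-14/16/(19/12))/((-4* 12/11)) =0.13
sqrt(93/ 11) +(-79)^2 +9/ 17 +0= sqrt(1023)/ 11 +106106/ 17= 6244.44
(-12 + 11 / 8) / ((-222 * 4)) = 85 / 7104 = 0.01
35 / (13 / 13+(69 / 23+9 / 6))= 70 / 11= 6.36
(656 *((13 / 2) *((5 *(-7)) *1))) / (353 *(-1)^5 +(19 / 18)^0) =18655 / 44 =423.98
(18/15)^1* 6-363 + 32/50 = -8879/25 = -355.16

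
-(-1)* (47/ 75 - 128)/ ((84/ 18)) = -9553/ 350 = -27.29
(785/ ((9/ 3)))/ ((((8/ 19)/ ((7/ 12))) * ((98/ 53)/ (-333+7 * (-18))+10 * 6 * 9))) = 282206715/ 420367424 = 0.67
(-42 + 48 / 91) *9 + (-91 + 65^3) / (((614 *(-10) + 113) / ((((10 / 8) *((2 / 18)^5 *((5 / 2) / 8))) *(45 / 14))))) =-85960065043003 / 230299288128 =-373.25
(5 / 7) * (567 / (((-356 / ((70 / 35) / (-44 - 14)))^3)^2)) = 405 / 1210843389805728978866176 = 0.00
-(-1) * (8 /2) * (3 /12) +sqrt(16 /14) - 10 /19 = 9 /19 +2 * sqrt(14) /7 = 1.54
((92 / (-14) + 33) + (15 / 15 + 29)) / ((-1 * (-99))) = 395 / 693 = 0.57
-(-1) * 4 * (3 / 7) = 12 / 7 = 1.71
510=510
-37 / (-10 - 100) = 37 / 110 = 0.34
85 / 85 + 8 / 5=13 / 5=2.60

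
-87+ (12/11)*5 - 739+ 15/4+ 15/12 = -8971/11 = -815.55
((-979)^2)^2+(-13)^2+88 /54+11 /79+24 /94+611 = 92091486023269438 /100251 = 918609151263.02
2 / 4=1 / 2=0.50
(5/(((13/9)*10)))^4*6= 19683/228488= 0.09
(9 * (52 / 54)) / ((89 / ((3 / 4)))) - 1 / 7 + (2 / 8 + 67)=67.18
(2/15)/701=2/10515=0.00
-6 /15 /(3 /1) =-2 /15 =-0.13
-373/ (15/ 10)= -746/ 3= -248.67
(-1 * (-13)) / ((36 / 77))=1001 / 36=27.81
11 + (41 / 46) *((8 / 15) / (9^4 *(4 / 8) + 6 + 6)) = 24990403 / 2271825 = 11.00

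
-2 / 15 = -0.13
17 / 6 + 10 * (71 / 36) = 203 / 9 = 22.56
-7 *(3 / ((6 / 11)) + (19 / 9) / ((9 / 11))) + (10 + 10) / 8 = -4379 / 81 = -54.06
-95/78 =-1.22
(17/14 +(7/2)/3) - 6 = -76/21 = -3.62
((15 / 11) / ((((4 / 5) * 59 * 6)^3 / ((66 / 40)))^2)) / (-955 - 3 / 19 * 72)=-653125 / 87706558313214045585408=-0.00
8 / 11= 0.73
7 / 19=0.37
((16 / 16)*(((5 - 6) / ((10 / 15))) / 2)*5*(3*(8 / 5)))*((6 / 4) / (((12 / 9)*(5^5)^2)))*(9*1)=-729 / 39062500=-0.00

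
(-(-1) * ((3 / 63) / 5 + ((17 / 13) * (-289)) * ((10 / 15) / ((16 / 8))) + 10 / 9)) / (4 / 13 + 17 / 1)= -511276 / 70875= -7.21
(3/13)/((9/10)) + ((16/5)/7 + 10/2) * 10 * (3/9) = 5036/273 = 18.45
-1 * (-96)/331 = 96/331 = 0.29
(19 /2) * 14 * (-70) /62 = -4655 /31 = -150.16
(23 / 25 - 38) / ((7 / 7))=-927 / 25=-37.08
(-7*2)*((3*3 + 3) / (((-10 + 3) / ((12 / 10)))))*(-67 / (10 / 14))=-67536 / 25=-2701.44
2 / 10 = 1 / 5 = 0.20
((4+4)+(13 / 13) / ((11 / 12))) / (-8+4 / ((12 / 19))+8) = 300 / 209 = 1.44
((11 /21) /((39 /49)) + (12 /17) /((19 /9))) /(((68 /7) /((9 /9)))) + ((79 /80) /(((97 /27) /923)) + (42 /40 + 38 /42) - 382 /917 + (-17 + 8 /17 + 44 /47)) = 239.75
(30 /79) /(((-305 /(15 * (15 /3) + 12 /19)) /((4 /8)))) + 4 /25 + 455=1041764844 /2289025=455.11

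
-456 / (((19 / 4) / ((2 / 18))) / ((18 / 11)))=-192 / 11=-17.45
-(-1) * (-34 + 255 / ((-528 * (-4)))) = -23851 / 704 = -33.88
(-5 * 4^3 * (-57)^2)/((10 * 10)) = -51984/5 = -10396.80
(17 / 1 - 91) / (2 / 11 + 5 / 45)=-252.62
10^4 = 10000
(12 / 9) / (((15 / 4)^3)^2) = 16384 / 34171875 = 0.00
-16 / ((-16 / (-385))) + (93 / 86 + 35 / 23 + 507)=246465 / 1978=124.60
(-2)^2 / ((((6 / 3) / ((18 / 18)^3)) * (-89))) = -0.02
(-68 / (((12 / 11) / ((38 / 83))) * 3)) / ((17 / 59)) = -24662 / 747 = -33.01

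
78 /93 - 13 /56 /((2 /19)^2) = -139659 /6944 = -20.11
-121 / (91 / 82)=-9922 / 91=-109.03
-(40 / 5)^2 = -64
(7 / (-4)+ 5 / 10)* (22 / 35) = -11 / 14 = -0.79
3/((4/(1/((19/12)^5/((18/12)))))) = 279936/2476099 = 0.11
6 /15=2 /5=0.40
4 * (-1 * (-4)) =16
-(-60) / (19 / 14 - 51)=-168 / 139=-1.21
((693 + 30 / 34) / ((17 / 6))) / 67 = 3.66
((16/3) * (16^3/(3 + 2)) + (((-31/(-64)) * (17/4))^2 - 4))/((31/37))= 158922439627/30474240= 5214.98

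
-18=-18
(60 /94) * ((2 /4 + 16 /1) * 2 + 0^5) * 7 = 6930 /47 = 147.45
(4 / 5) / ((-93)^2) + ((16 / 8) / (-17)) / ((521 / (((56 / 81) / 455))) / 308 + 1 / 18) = -239162684 / 18150354149805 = -0.00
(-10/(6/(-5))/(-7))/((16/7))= -25/48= -0.52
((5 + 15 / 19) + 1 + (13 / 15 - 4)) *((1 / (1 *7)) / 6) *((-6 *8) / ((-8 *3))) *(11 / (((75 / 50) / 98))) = 320936 / 2565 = 125.12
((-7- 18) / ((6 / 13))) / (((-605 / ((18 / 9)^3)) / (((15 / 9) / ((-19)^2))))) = 1300 / 393129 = 0.00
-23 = -23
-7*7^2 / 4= -343 / 4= -85.75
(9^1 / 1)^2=81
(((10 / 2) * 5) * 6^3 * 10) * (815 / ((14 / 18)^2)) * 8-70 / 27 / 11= 8469988556570 / 14553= 582009795.68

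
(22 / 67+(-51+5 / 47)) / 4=-12.64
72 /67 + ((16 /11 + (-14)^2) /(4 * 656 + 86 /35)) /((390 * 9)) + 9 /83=389183718386 /328957512741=1.18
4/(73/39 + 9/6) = 312/263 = 1.19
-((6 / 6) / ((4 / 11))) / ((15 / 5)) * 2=-11 / 6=-1.83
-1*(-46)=46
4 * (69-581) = -2048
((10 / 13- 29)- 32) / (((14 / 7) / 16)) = -6264 / 13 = -481.85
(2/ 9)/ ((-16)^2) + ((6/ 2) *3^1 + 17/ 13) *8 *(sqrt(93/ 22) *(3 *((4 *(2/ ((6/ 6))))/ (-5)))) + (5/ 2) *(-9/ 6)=-12864 *sqrt(2046)/ 715 - 4319/ 1152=-817.56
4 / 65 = 0.06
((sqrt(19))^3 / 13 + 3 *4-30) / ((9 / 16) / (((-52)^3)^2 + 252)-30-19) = 5693935655808 / 15500158174135-6010265414464 *sqrt(19) / 201502056263755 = 0.24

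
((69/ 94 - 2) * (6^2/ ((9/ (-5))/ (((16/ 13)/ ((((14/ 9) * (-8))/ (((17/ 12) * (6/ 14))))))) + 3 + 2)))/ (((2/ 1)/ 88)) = -2670360/ 46577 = -57.33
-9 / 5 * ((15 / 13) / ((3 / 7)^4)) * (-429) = 26411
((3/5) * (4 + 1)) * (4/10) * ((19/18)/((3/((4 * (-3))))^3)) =-1216/15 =-81.07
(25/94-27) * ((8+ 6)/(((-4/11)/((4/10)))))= 193501/470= 411.70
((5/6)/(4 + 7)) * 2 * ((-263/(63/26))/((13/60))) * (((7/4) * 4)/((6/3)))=-26300/99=-265.66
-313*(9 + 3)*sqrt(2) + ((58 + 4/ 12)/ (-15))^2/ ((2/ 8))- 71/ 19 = 87349/ 1539- 3756*sqrt(2) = -5255.03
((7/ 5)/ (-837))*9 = -7/ 465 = -0.02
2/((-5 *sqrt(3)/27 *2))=-3.12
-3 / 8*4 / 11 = -0.14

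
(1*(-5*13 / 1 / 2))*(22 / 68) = -715 / 68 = -10.51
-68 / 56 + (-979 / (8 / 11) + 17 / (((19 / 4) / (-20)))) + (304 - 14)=-1201169 / 1064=-1128.92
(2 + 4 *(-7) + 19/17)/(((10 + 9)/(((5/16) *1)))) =-2115/5168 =-0.41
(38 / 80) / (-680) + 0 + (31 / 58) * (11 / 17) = 272249 / 788800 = 0.35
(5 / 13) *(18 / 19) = 90 / 247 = 0.36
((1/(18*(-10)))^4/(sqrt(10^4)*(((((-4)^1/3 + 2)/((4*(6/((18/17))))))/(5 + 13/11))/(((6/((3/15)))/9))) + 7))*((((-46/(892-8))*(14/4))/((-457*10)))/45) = 119/1007526633048000000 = 0.00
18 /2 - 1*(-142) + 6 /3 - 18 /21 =1065 /7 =152.14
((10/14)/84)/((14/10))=25/4116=0.01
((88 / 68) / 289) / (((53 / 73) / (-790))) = -1268740 / 260389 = -4.87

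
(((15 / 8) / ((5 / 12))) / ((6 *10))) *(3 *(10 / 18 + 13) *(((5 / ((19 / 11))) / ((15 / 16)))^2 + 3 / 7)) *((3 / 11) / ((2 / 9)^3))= 3358580517 / 4447520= 755.16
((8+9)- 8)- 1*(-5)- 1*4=10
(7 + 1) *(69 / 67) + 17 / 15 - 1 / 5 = 9218 / 1005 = 9.17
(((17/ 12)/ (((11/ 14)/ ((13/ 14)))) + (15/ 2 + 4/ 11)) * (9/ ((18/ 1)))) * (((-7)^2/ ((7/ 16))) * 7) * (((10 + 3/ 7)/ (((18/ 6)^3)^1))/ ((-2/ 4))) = -2573396/ 891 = -2888.21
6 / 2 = 3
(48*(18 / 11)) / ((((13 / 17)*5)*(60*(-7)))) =-1224 / 25025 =-0.05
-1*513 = -513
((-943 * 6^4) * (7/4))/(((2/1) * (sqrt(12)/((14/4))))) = -1247589 * sqrt(3)/2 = -1080443.77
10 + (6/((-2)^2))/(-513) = 3419/342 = 10.00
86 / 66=43 / 33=1.30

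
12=12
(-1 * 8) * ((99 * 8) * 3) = -19008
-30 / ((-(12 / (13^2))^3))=24134045 / 288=83798.77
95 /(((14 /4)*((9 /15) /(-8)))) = -361.90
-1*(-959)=959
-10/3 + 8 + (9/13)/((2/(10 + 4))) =371/39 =9.51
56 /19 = 2.95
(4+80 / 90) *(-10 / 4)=-110 / 9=-12.22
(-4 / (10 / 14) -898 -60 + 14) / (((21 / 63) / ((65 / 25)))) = -185172 / 25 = -7406.88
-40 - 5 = -45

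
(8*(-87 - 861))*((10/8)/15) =-632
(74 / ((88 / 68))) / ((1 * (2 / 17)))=10693 / 22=486.05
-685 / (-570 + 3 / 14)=9590 / 7977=1.20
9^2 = 81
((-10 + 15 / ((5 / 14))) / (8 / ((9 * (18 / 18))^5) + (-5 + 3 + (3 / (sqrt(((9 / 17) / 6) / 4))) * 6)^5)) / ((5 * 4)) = 188159832011072223 / 37193495812677168049740159287 + 1131417660429597816 * sqrt(102) / 185967479063385840248700796435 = 0.00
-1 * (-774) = 774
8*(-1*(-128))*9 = 9216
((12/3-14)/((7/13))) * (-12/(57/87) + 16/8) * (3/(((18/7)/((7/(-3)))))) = -141050/171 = -824.85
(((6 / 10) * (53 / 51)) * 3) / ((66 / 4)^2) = 212 / 30855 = 0.01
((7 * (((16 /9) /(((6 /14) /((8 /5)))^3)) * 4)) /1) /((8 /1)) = 323.77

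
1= 1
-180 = -180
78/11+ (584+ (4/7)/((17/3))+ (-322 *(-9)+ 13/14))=1305305/374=3490.12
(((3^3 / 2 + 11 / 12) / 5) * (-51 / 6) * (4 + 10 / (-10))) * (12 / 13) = -8823 / 130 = -67.87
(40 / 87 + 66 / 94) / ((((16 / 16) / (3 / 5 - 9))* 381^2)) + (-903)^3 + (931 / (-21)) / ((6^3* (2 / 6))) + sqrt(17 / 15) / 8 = -17481967339601424611 / 23742533160 + sqrt(255) / 120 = -736314327.48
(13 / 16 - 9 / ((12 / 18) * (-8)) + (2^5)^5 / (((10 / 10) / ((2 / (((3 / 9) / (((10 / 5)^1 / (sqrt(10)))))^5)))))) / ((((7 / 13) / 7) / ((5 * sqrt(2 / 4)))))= 75846317314.27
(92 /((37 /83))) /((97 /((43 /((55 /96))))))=31521408 /197395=159.69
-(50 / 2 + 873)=-898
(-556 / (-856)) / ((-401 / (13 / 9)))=-1807 / 772326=-0.00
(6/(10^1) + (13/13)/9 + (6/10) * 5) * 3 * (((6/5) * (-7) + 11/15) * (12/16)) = -3841/60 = -64.02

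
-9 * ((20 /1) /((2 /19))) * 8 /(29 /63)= -861840 /29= -29718.62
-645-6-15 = -666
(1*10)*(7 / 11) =6.36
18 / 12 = 3 / 2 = 1.50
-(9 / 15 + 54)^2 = -2981.16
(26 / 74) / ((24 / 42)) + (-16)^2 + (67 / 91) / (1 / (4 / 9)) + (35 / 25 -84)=174.34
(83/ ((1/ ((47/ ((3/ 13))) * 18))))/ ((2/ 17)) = 2586363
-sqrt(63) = -3 * sqrt(7) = -7.94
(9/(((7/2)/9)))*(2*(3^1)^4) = 26244/7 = 3749.14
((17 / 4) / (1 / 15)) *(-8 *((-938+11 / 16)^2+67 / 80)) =-57352106967 / 128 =-448063335.68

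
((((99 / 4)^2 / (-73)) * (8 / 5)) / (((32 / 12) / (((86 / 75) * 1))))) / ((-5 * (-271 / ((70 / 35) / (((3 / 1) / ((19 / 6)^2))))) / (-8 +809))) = -4513514049 / 197830000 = -22.82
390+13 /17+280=11403 /17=670.76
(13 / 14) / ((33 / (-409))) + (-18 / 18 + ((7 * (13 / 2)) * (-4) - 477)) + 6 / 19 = -5891731 / 8778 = -671.19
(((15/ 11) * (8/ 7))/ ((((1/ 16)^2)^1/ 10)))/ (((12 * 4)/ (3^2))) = 57600/ 77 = 748.05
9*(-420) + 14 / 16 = -30233 / 8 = -3779.12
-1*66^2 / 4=-1089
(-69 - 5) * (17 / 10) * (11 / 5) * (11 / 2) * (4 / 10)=-76109 / 125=-608.87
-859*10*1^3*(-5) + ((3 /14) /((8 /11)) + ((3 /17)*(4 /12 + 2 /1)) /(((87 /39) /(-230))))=2369199309 /55216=42907.84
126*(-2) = -252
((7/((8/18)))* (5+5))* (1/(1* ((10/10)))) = 315/2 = 157.50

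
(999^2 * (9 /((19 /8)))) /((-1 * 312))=-2994003 /247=-12121.47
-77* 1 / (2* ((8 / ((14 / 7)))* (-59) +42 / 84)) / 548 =77 / 258108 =0.00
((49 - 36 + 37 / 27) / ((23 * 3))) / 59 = 388 / 109917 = 0.00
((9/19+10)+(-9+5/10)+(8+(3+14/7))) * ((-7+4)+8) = 2845/38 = 74.87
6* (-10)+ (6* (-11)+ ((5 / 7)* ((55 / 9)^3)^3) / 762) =22766453807992799 / 2066500888326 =11016.91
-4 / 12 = -1 / 3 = -0.33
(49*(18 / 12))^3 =397065.38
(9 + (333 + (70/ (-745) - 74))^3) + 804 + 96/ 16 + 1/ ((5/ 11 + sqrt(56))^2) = 2616628478335047979293/ 150763086931949 - 26620 * sqrt(14)/ 45576001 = 17355896.14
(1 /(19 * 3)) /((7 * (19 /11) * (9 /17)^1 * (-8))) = -187 /545832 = -0.00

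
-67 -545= -612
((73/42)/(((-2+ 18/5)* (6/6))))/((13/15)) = 1825/1456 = 1.25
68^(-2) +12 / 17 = 3265 / 4624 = 0.71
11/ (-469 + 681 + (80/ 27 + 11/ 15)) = 1485/ 29119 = 0.05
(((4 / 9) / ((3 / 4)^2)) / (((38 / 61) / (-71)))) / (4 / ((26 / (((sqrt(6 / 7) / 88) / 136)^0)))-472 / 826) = 6305936 / 29241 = 215.65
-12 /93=-0.13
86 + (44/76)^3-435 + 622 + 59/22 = 41629117/150898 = 275.88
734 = 734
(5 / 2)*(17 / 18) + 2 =157 / 36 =4.36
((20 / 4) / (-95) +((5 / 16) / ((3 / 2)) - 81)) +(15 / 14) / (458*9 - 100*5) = -467335895 / 5780712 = -80.84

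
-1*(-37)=37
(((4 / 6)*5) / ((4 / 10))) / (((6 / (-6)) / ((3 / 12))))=-25 / 12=-2.08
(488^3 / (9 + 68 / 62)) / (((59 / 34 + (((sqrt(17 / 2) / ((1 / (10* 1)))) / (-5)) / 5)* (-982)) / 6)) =-361345035929600 / 3954411062141 + 40896908676669440* sqrt(34) / 3954411062141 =60212.90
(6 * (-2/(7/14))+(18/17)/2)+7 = -280/17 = -16.47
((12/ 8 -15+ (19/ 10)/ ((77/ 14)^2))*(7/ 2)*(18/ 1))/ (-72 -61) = 146331/ 22990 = 6.36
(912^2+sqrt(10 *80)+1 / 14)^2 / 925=46577668 *sqrt(2) / 1295+135592447426689 / 181300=747940812.66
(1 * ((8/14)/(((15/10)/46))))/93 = 368/1953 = 0.19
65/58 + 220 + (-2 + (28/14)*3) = 13057/58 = 225.12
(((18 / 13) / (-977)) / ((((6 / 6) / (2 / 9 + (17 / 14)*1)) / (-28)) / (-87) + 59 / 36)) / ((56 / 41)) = -17431929 / 27538498715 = -0.00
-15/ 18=-5/ 6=-0.83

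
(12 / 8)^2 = 9 / 4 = 2.25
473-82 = 391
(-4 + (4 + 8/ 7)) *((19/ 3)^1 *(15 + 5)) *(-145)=-440800/ 21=-20990.48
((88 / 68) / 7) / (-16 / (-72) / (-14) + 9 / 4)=792 / 9571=0.08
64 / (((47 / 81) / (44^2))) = 10036224 / 47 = 213536.68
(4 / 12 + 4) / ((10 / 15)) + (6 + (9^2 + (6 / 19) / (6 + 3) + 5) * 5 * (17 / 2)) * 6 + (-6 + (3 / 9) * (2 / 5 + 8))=4175867 / 190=21978.25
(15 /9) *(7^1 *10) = 350 /3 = 116.67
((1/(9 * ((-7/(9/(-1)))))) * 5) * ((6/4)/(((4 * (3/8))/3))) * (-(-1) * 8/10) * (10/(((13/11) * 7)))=1320/637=2.07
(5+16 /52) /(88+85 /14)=322 /5707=0.06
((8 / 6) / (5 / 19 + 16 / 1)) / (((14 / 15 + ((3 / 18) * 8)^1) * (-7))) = -190 / 36771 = -0.01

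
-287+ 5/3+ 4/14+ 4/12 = -1993/7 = -284.71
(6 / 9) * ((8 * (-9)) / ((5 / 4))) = -192 / 5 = -38.40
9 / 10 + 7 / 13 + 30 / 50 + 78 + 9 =2315 / 26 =89.04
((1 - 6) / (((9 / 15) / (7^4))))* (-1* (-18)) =-360150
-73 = -73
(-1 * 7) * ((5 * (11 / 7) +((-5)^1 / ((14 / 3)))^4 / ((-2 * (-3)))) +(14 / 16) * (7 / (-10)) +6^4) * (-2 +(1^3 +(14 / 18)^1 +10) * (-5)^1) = 68601220669 / 123480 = 555565.44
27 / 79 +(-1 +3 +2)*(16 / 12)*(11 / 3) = 14147 / 711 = 19.90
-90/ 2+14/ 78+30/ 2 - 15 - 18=-2450/ 39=-62.82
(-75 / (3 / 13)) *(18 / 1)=-5850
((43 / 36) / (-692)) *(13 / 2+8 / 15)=-9073 / 747360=-0.01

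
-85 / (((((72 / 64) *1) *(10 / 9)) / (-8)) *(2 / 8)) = 2176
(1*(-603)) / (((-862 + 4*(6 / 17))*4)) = 10251 / 58520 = 0.18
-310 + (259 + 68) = 17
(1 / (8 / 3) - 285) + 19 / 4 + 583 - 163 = 1121 / 8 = 140.12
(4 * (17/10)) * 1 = 34/5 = 6.80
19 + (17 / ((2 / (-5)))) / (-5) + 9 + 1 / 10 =183 / 5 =36.60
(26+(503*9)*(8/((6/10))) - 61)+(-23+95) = 60397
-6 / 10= -3 / 5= -0.60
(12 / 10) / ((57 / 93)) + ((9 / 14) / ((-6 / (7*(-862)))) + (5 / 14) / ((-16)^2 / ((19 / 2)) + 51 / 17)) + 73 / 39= 9597100972 / 14757015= 650.34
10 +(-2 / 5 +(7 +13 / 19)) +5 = 2117 / 95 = 22.28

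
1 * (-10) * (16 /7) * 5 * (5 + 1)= -4800 /7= -685.71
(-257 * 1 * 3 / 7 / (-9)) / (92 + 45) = 257 / 2877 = 0.09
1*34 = 34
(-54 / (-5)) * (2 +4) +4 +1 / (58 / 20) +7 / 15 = 69.61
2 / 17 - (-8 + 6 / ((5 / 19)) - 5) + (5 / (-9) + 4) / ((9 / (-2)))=-71933 / 6885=-10.45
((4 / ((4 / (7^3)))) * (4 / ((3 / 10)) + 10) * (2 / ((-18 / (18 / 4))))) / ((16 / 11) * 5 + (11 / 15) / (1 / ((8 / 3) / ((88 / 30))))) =-132055 / 262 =-504.03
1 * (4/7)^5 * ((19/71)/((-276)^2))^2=0.00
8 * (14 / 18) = 56 / 9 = 6.22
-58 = -58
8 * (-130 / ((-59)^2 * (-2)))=520 / 3481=0.15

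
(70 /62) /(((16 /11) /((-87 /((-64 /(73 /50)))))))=489027 /317440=1.54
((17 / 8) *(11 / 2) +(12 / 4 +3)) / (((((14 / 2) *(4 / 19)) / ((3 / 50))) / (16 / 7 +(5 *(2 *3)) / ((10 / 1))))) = 596847 / 156800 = 3.81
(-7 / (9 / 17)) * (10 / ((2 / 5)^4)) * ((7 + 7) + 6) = -1859375 / 18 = -103298.61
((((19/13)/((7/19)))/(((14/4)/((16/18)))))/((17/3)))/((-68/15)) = -7220/184093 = -0.04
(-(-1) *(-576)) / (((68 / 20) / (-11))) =31680 / 17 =1863.53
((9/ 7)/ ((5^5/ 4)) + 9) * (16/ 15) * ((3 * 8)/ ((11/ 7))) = 2291328/ 15625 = 146.64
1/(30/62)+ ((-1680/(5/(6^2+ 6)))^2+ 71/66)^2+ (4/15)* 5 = 863797914666129077177/21780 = 39660143005791050.38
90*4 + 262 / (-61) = 21698 / 61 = 355.70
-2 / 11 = -0.18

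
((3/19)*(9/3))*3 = 27/19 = 1.42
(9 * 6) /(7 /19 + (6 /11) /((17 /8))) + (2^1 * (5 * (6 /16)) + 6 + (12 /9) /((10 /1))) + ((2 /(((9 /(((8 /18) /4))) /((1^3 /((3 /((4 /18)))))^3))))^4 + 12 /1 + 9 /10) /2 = 1474020453738357868629642685733 /14350062875972441396928507261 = 102.72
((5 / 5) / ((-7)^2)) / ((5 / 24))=24 / 245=0.10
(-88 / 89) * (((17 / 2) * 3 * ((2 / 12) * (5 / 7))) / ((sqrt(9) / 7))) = -1870 / 267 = -7.00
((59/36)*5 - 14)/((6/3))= -209/72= -2.90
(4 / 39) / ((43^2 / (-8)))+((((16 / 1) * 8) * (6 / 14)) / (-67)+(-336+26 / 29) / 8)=-167545519993 / 3923126844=-42.71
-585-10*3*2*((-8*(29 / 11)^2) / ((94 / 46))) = 5957745 / 5687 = 1047.61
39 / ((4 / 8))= 78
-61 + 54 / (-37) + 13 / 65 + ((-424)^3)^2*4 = 4299588170012414722 / 185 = 23241017135202241.74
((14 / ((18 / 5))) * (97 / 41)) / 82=3395 / 30258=0.11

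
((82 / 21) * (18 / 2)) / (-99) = -82 / 231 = -0.35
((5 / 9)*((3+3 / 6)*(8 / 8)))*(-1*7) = -245 / 18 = -13.61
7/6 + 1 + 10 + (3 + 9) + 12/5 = 797/30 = 26.57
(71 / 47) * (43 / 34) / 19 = 3053 / 30362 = 0.10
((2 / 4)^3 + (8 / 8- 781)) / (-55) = 6239 / 440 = 14.18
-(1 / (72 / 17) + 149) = -10745 / 72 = -149.24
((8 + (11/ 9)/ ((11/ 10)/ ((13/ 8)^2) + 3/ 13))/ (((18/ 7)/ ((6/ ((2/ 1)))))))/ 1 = 340753/ 29538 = 11.54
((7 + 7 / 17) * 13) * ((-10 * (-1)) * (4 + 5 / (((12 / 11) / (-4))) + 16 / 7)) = -197340 / 17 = -11608.24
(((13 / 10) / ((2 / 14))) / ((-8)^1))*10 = -91 / 8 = -11.38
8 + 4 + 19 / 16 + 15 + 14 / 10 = 2367 / 80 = 29.59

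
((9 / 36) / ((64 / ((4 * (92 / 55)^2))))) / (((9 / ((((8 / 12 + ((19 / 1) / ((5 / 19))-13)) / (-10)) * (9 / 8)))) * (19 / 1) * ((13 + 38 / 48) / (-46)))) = 5462983 / 951211250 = 0.01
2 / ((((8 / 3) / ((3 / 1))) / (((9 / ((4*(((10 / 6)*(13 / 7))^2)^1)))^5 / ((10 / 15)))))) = 26593117880808352923 / 11028679347920000000000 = 0.00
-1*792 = -792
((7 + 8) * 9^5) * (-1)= -885735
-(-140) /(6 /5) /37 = 350 /111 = 3.15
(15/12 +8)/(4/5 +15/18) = 5.66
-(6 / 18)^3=-1 / 27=-0.04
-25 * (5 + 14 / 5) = -195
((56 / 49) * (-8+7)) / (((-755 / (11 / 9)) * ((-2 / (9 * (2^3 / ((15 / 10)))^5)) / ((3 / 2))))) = -53.89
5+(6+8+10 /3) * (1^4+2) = 57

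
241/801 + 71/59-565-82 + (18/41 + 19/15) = -6237099118/9688095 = -643.79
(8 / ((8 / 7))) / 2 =7 / 2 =3.50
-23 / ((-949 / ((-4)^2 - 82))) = -1.60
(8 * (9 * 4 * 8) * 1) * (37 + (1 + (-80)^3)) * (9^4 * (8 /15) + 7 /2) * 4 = -82632927624192 /5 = -16526585524838.40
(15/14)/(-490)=-0.00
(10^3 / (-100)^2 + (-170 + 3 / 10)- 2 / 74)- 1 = -31566 / 185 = -170.63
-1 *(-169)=169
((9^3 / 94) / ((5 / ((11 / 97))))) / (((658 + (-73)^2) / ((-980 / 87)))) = -261954 / 791547257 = -0.00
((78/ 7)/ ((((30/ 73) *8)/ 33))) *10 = 31317/ 28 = 1118.46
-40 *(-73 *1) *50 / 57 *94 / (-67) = -13724000 / 3819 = -3593.61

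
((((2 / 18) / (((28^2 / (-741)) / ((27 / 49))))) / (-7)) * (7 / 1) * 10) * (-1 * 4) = -11115 / 4802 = -2.31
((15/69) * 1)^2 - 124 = -65571/529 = -123.95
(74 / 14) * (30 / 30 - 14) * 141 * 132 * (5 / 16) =-11190465 / 28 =-399659.46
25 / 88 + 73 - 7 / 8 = 1593 / 22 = 72.41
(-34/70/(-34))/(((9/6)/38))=38/105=0.36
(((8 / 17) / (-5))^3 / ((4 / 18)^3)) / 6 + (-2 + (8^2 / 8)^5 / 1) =20122411974 / 614125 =32765.99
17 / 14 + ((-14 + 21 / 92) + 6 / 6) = -7443 / 644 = -11.56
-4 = -4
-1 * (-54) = 54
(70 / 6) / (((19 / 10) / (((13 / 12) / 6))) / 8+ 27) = 4550 / 11043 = 0.41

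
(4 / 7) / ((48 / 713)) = 713 / 84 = 8.49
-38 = -38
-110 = -110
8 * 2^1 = 16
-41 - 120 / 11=-571 / 11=-51.91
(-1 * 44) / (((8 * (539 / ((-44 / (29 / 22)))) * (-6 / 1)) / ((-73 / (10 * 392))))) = 8833 / 8355480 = 0.00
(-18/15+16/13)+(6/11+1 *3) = 2557/715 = 3.58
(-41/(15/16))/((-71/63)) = 13776/355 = 38.81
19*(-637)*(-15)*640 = 116188800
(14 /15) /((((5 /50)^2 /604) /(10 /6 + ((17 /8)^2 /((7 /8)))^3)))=55334544185 /7056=7842197.31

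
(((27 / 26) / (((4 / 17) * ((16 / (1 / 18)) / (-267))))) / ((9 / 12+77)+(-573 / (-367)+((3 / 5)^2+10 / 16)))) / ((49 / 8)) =-13881775 / 1668585828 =-0.01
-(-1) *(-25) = -25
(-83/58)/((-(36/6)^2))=83/2088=0.04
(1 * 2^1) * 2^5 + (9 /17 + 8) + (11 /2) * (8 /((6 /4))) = 101.86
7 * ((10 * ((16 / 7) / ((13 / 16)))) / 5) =512 / 13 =39.38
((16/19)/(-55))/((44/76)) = -16/605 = -0.03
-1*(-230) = 230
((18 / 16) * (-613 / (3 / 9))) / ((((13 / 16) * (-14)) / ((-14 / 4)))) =-16551 / 26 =-636.58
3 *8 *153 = 3672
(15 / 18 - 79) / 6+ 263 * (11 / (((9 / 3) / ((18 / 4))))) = 155753 / 36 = 4326.47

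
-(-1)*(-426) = -426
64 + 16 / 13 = 848 / 13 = 65.23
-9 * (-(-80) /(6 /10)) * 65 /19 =-78000 /19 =-4105.26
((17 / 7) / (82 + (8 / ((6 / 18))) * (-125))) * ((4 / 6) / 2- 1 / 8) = -85 / 490224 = -0.00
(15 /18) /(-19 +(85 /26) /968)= -62920 /1434321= -0.04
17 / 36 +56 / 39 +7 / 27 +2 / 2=4447 / 1404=3.17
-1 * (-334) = 334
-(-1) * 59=59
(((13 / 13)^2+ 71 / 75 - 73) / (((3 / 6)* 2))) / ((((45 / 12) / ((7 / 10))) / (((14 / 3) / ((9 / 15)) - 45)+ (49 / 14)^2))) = 331.21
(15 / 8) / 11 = 15 / 88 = 0.17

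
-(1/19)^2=-1/361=-0.00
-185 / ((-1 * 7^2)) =185 / 49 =3.78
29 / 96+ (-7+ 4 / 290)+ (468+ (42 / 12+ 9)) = 6595517 / 13920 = 473.82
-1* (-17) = 17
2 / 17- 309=-5251 / 17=-308.88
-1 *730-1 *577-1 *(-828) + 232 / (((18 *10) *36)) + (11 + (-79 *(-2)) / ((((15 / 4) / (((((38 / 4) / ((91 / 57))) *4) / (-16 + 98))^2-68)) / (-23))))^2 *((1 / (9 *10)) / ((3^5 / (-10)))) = -377930435390248944557908457 / 190705093631951412150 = -1981753.23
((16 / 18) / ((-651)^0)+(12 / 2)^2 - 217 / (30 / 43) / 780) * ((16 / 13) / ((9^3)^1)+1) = 2701926139 / 73920600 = 36.55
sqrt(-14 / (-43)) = sqrt(602) / 43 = 0.57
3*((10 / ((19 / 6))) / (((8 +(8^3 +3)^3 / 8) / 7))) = 1120 / 288358649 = 0.00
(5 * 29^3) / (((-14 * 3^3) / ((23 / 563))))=-2804735 / 212814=-13.18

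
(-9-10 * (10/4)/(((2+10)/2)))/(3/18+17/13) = -1027/115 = -8.93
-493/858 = -0.57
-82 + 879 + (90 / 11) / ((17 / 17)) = 8857 / 11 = 805.18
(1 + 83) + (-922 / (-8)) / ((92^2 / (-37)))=2826847 / 33856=83.50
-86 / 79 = -1.09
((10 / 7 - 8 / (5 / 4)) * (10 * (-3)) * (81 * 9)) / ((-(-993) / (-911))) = -231113412 / 2317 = -99746.83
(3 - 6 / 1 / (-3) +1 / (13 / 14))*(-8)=-632 / 13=-48.62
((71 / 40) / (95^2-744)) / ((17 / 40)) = 71 / 140777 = 0.00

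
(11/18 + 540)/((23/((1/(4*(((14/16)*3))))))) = 9731/4347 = 2.24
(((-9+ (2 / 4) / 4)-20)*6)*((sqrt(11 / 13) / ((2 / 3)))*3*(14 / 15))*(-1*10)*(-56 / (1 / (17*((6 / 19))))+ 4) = -41010354*sqrt(143) / 247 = -1985475.73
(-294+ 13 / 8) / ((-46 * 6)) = 2339 / 2208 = 1.06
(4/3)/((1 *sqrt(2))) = 2 *sqrt(2)/3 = 0.94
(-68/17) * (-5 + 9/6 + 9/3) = 2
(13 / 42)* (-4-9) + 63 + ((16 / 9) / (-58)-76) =-62317 / 3654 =-17.05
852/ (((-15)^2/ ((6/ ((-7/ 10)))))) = -1136/ 35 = -32.46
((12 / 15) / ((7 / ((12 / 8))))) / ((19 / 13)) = 78 / 665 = 0.12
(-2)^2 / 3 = 4 / 3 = 1.33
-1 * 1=-1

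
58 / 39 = 1.49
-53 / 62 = -0.85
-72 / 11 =-6.55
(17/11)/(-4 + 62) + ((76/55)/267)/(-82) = 928291/34920930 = 0.03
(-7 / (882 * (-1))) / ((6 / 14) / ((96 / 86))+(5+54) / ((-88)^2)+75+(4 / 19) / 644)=1692064 / 16073552421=0.00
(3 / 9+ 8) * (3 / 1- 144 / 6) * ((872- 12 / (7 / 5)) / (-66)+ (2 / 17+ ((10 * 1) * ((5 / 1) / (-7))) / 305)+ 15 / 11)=69614675 / 34221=2034.27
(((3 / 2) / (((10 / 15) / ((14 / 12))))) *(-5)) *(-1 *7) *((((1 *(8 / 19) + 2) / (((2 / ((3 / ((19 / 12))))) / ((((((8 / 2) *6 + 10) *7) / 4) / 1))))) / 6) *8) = 6035085 / 361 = 16717.69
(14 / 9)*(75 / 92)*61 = 10675 / 138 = 77.36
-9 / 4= -2.25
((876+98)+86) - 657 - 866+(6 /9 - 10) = -1417 /3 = -472.33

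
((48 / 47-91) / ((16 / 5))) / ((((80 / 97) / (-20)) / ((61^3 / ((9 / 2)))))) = 465552784765 / 13536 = 34393675.00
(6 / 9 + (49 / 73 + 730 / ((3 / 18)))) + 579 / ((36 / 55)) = 1537649 / 292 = 5265.92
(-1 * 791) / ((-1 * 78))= 791 / 78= 10.14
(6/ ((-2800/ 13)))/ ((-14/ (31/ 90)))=403/ 588000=0.00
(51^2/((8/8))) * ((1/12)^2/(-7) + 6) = 1747583/112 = 15603.42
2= 2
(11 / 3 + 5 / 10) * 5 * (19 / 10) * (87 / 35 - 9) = -1805 / 7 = -257.86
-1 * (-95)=95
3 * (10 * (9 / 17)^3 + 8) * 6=170.71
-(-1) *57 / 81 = 19 / 27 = 0.70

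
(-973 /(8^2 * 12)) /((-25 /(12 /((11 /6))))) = 2919 /8800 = 0.33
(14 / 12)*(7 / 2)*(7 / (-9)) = -343 / 108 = -3.18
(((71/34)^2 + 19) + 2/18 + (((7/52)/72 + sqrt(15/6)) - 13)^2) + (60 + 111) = 1482379852945/4051067904 - 48665 *sqrt(10)/3744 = 324.82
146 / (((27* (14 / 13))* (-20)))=-949 / 3780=-0.25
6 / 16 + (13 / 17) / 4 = 77 / 136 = 0.57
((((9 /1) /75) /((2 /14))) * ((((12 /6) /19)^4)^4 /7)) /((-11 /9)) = -1769472 /79321388731095821112275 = -0.00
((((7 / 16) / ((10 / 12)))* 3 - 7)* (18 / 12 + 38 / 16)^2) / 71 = -208537 / 181760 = -1.15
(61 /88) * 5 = 305 /88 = 3.47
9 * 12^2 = 1296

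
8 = 8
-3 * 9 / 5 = -27 / 5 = -5.40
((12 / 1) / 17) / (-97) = -12 / 1649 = -0.01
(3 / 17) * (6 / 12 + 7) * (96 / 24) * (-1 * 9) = -810 / 17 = -47.65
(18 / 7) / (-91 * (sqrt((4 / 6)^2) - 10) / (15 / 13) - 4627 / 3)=-810 / 253967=-0.00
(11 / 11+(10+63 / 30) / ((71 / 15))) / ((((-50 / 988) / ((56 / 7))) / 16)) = -3193216 / 355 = -8994.97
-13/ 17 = -0.76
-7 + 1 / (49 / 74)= -269 / 49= -5.49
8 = 8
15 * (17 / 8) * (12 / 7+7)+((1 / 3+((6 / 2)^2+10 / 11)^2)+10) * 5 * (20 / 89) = 723141785 / 1809192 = 399.70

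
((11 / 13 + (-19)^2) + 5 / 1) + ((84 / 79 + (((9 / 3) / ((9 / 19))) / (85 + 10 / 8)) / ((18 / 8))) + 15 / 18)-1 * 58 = 5946069101 / 19133010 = 310.78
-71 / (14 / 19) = -1349 / 14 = -96.36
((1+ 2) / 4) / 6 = 1 / 8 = 0.12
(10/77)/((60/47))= 47/462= 0.10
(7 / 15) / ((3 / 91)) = 637 / 45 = 14.16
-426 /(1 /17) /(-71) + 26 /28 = 1441 /14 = 102.93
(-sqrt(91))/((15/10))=-2 * sqrt(91)/3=-6.36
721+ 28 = 749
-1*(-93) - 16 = 77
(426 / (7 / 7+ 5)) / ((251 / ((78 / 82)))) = 2769 / 10291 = 0.27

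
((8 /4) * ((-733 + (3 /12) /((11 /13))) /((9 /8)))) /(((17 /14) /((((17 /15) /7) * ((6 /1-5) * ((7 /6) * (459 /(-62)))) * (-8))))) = -12000.60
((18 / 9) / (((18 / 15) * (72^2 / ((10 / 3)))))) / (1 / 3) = 25 / 7776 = 0.00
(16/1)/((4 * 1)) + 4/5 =24/5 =4.80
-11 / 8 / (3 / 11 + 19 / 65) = -7865 / 3232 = -2.43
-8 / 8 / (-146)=0.01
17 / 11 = 1.55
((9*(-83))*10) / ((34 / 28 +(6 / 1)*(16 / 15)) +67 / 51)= -26667900 / 31873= -836.69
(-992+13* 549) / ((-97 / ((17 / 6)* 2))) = -104465 / 291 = -358.99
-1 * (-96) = 96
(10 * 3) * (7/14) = 15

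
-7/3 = -2.33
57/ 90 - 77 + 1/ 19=-43499/ 570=-76.31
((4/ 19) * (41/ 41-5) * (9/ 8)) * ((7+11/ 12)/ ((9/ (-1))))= 0.83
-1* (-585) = 585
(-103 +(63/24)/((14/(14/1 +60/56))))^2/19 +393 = 46219627/50176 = 921.15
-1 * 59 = -59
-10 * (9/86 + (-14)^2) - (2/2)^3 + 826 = -1136.05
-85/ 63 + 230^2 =3332615/ 63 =52898.65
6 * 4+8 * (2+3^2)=112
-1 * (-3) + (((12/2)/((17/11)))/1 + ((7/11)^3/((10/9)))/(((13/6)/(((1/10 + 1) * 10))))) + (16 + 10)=4553972/133705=34.06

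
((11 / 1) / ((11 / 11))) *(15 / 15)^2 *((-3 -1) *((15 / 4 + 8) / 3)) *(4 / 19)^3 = -33088 / 20577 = -1.61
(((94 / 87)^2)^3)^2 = 475920314814253376475136 / 188031682201497672618081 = 2.53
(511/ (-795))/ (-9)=511/ 7155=0.07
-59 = -59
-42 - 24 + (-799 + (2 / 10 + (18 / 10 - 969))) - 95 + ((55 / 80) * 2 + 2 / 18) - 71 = -143749 / 72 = -1996.51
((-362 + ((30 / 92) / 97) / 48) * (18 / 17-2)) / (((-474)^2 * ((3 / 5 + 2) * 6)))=43073165 / 443106905904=0.00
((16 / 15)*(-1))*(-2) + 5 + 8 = 227 / 15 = 15.13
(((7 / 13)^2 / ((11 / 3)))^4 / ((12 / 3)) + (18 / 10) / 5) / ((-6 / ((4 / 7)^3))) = -1146570024596856 / 102412198143830575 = -0.01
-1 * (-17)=17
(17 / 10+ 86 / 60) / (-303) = -47 / 4545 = -0.01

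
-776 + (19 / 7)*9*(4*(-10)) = -12272 / 7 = -1753.14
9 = 9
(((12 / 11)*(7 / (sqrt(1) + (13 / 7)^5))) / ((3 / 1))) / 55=117649 / 58700125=0.00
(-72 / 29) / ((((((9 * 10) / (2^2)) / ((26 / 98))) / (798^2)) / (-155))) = 83798208 / 29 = 2889593.38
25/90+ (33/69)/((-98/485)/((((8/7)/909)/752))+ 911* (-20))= 3878479705/13962699792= 0.28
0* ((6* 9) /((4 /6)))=0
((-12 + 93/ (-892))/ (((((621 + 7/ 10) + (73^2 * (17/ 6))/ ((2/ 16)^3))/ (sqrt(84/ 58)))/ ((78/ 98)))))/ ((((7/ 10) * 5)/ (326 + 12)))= -164222370 * sqrt(1218)/ 39575203838947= -0.00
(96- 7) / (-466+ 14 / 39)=-3471 / 18160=-0.19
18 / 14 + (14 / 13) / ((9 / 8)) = 1837 / 819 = 2.24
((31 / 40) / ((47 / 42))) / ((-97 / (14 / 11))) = -0.01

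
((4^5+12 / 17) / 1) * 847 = 14754740 / 17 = 867925.88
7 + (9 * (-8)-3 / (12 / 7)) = -267 / 4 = -66.75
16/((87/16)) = 256/87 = 2.94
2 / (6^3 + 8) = 1 / 112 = 0.01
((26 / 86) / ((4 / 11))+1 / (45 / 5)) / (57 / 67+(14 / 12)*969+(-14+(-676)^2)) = 0.00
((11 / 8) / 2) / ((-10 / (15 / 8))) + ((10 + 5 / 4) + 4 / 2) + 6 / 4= 3743 / 256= 14.62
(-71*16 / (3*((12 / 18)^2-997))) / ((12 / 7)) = 1988 / 8969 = 0.22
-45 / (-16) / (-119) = -45 / 1904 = -0.02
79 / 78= 1.01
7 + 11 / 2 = 25 / 2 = 12.50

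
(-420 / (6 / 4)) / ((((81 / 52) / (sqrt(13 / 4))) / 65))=-473200 *sqrt(13) / 81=-21063.54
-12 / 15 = -4 / 5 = -0.80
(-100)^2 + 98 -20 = 10078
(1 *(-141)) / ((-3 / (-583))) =-27401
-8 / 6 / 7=-0.19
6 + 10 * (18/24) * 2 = 21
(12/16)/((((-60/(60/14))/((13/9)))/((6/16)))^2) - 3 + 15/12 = -263255/150528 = -1.75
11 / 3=3.67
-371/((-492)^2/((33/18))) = -4081/1452384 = -0.00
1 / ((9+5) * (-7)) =-1 / 98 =-0.01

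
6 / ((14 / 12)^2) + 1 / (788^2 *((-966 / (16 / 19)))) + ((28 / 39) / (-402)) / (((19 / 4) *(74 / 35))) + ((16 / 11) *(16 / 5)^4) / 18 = 42690933952548189859 / 3314172092907926250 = 12.88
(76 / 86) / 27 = 0.03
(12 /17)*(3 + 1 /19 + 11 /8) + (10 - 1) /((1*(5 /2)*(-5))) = 38847 /16150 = 2.41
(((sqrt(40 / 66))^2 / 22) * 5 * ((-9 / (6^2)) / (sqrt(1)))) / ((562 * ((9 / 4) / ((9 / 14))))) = -25 / 1428042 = -0.00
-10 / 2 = -5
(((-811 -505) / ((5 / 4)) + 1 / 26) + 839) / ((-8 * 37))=27789 / 38480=0.72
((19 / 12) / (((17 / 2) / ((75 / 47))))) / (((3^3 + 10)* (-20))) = -95 / 236504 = -0.00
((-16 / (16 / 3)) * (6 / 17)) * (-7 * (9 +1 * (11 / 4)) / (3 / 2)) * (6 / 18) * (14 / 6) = 2303 / 51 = 45.16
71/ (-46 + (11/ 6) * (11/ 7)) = -2982/ 1811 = -1.65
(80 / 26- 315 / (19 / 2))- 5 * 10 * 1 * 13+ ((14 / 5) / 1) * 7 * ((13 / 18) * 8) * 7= 112.63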